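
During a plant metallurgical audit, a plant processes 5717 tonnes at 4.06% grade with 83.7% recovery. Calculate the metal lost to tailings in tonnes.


37.834 tonnes

Total metal in feed:
= 5717 * 4.06 / 100 = 232.1102 tonnes
Metal recovered:
= 232.1102 * 83.7 / 100 = 194.2762374 tonnes
Metal lost to tailings:
= 232.1102 - 194.2762374
= 37.834 tonnes


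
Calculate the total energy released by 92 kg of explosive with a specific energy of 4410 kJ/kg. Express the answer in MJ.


Energy = mass * specific_energy / 1000
= 92 * 4410 / 1000
= 405720 / 1000
= 405.72 MJ

405.72 MJ


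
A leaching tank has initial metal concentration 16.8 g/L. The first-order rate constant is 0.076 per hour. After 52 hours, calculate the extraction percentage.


Compute the exponent:
-k * t = -0.076 * 52 = -3.952
Remaining concentration:
C = 16.8 * exp(-3.952)
= 16.8 * 0.01921623086
= 0.3228326784 g/L
Extracted = 16.8 - 0.3228326784 = 16.47716732 g/L
Extraction % = 16.47716732 / 16.8 * 100
= 98.0784%

98.0784%


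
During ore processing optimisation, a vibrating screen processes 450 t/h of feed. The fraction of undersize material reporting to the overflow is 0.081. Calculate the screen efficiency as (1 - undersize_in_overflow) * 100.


91.9%

Screen efficiency = (1 - fraction of undersize in overflow) * 100
= (1 - 0.081) * 100
= 0.919 * 100
= 91.9%


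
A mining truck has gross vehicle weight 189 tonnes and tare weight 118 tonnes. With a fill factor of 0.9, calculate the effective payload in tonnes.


63.9 tonnes

Maximum payload = gross - tare
= 189 - 118 = 71 tonnes
Effective payload = max payload * fill factor
= 71 * 0.9
= 63.9 tonnes


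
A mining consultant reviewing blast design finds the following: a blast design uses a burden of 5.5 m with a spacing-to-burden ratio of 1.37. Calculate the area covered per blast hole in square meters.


41.4425 m^2

First, find the spacing:
Spacing = burden * ratio = 5.5 * 1.37
= 7.535 m
Then, calculate the area:
Area = burden * spacing = 5.5 * 7.535
= 41.4425 m^2


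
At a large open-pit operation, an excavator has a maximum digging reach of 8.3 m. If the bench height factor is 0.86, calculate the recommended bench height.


Bench height = reach * factor
= 8.3 * 0.86
= 7.138 m

7.138 m


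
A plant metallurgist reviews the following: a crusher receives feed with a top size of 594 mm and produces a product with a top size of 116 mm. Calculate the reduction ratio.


Reduction ratio = feed size / product size
= 594 / 116
= 5.1207

5.1207


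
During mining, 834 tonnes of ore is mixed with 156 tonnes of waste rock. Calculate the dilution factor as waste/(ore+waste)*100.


Total material = ore + waste
= 834 + 156 = 990 tonnes
Dilution = waste / total * 100
= 156 / 990 * 100
= 0.1575757576 * 100
= 15.7576%

15.7576%


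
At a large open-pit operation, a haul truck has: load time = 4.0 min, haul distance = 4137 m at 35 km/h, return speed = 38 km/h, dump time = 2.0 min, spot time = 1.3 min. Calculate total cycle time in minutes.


Convert haul speed to m/min: 35 * 1000/60 = 583.3333333 m/min
Haul time = 4137 / 583.3333333 = 7.092 min
Convert return speed to m/min: 38 * 1000/60 = 633.3333333 m/min
Return time = 4137 / 633.3333333 = 6.532105263 min
Total cycle time:
= 4.0 + 7.092 + 2.0 + 6.532105263 + 1.3
= 20.9241 min

20.9241 min


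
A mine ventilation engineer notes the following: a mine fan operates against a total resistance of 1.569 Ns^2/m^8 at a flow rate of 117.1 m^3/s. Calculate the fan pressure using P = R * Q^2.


Compute Q^2:
Q^2 = 117.1^2 = 13712.41
Compute pressure:
P = R * Q^2 = 1.569 * 13712.41
= 21514.7713 Pa

21514.7713 Pa


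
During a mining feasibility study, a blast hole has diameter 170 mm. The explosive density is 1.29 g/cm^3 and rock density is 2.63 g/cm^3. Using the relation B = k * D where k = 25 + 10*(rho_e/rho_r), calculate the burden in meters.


First, compute k:
rho_e / rho_r = 1.29 / 2.63 = 0.4904942966
k = 25 + 10 * 0.4904942966 = 29.90494297
Then, compute burden:
B = k * D / 1000 = 29.90494297 * 170 / 1000
= 5083.840304 / 1000
= 5.0838 m

5.0838 m


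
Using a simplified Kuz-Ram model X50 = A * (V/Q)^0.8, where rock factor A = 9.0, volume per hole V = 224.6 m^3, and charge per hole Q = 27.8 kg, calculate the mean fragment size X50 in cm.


47.8778 cm

Compute V/Q:
V/Q = 224.6 / 27.8 = 8.079136691
Raise to the power 0.8:
(V/Q)^0.8 = 8.079136691^0.8 = 5.319759084
Multiply by A:
X50 = 9.0 * 5.319759084
= 47.8778 cm


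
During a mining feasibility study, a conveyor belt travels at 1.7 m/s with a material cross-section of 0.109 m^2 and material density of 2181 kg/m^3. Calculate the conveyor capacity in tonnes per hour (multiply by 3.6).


1454.9015 t/h

Volumetric flow = speed * area
= 1.7 * 0.109 = 0.1853 m^3/s
Mass flow = volumetric * density
= 0.1853 * 2181 = 404.1393 kg/s
Convert to t/h: multiply by 3.6
Capacity = 404.1393 * 3.6
= 1454.9015 t/h


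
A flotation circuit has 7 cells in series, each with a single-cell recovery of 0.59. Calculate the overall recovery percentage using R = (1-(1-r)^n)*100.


99.8052%

Complement of single-cell recovery:
1 - r = 1 - 0.59 = 0.41
Raise to power n:
(1 - r)^7 = 0.41^7 = 0.001947542739
Overall recovery:
R = (1 - 0.001947542739) * 100
= 99.8052%


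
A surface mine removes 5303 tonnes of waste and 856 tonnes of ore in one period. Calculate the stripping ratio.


6.1951

Stripping ratio = waste tonnage / ore tonnage
= 5303 / 856
= 6.1951


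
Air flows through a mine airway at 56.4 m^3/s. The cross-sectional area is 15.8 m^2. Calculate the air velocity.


3.5696 m/s

Velocity = flow rate / cross-sectional area
= 56.4 / 15.8
= 3.5696 m/s


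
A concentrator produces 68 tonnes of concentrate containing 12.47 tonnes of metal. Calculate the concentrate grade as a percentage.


Grade = (metal in concentrate / concentrate mass) * 100
= (12.47 / 68) * 100
= 0.1833823529 * 100
= 18.3382%

18.3382%


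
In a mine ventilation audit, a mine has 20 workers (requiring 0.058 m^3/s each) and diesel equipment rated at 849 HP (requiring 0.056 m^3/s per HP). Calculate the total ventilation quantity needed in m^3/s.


Airflow for workers:
Q_people = 20 * 0.058 = 1.16 m^3/s
Airflow for diesel equipment:
Q_diesel = 849 * 0.056 = 47.544 m^3/s
Total ventilation:
Q_total = 1.16 + 47.544
= 48.704 m^3/s

48.704 m^3/s


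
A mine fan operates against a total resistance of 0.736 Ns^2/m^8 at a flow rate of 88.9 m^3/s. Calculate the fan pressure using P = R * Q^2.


5816.7626 Pa

Compute Q^2:
Q^2 = 88.9^2 = 7903.21
Compute pressure:
P = R * Q^2 = 0.736 * 7903.21
= 5816.7626 Pa


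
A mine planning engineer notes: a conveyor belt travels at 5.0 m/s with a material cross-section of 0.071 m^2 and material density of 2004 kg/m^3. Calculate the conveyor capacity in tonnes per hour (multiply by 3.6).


2561.112 t/h

Volumetric flow = speed * area
= 5.0 * 0.071 = 0.355 m^3/s
Mass flow = volumetric * density
= 0.355 * 2004 = 711.42 kg/s
Convert to t/h: multiply by 3.6
Capacity = 711.42 * 3.6
= 2561.112 t/h


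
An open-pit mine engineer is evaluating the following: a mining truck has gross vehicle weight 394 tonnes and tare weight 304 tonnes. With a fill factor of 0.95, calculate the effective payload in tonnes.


85.5 tonnes

Maximum payload = gross - tare
= 394 - 304 = 90 tonnes
Effective payload = max payload * fill factor
= 90 * 0.95
= 85.5 tonnes


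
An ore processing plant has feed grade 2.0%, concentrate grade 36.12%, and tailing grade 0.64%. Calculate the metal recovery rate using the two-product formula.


Using the two-product formula:
R = 100 * c * (f - t) / (f * (c - t))
Numerator = 100 * 36.12 * (2.0 - 0.64)
= 100 * 36.12 * 1.36
= 4912.32
Denominator = 2.0 * (36.12 - 0.64)
= 2.0 * 35.48
= 70.96
R = 4912.32 / 70.96
= 69.2266%

69.2266%


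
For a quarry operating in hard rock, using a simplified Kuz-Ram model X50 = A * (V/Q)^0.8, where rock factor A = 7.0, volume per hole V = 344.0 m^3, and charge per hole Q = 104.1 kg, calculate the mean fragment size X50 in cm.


Compute V/Q:
V/Q = 344.0 / 104.1 = 3.30451489
Raise to the power 0.8:
(V/Q)^0.8 = 3.30451489^0.8 = 2.601873456
Multiply by A:
X50 = 7.0 * 2.601873456
= 18.2131 cm

18.2131 cm


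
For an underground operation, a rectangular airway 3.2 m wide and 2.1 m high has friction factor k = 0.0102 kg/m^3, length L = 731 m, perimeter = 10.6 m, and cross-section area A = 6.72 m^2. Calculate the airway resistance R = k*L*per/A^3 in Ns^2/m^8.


Compute the numerator:
k * L * per = 0.0102 * 731 * 10.6
= 79.03572
Compute the denominator:
A^3 = 6.72^3 = 303.464448
Resistance:
R = 79.03572 / 303.464448
= 0.2604 Ns^2/m^8

0.2604 Ns^2/m^8


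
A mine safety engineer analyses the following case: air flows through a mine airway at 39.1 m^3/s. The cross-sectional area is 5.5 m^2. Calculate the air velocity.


7.1091 m/s

Velocity = flow rate / cross-sectional area
= 39.1 / 5.5
= 7.1091 m/s


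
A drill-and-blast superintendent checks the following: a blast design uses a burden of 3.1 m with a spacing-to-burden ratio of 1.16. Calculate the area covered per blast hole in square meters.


11.1476 m^2

First, find the spacing:
Spacing = burden * ratio = 3.1 * 1.16
= 3.596 m
Then, calculate the area:
Area = burden * spacing = 3.1 * 3.596
= 11.1476 m^2


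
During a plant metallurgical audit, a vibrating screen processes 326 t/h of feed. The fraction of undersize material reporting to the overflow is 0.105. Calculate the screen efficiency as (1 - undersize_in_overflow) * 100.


Screen efficiency = (1 - fraction of undersize in overflow) * 100
= (1 - 0.105) * 100
= 0.895 * 100
= 89.5%

89.5%


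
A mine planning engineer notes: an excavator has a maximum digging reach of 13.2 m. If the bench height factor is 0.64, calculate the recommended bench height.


Bench height = reach * factor
= 13.2 * 0.64
= 8.448 m

8.448 m


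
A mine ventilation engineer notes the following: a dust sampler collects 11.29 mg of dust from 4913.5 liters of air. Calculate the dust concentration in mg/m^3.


Convert liters to m^3: 1 m^3 = 1000 L
Concentration = mass / volume * 1000
= 11.29 / 4913.5 * 1000
= 0.002297751094 * 1000
= 2.2978 mg/m^3

2.2978 mg/m^3


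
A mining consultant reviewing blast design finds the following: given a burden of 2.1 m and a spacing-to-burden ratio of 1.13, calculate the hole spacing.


2.373 m

Spacing = burden * ratio
= 2.1 * 1.13
= 2.373 m


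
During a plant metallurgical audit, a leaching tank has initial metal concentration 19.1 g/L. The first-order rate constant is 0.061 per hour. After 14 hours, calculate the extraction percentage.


Compute the exponent:
-k * t = -0.061 * 14 = -0.854
Remaining concentration:
C = 19.1 * exp(-0.854)
= 19.1 * 0.425708687
= 8.131035921 g/L
Extracted = 19.1 - 8.131035921 = 10.96896408 g/L
Extraction % = 10.96896408 / 19.1 * 100
= 57.4291%

57.4291%


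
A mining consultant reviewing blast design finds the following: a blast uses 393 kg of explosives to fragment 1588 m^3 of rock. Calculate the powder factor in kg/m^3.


Powder factor = explosive mass / rock volume
= 393 / 1588
= 0.2475 kg/m^3

0.2475 kg/m^3


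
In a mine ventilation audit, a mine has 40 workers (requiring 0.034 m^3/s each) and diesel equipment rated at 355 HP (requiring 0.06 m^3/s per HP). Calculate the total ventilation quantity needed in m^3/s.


22.66 m^3/s

Airflow for workers:
Q_people = 40 * 0.034 = 1.36 m^3/s
Airflow for diesel equipment:
Q_diesel = 355 * 0.06 = 21.3 m^3/s
Total ventilation:
Q_total = 1.36 + 21.3
= 22.66 m^3/s


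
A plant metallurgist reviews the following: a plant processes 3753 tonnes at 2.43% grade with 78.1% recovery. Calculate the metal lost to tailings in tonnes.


Total metal in feed:
= 3753 * 2.43 / 100 = 91.1979 tonnes
Metal recovered:
= 91.1979 * 78.1 / 100 = 71.2255599 tonnes
Metal lost to tailings:
= 91.1979 - 71.2255599
= 19.9723 tonnes

19.9723 tonnes


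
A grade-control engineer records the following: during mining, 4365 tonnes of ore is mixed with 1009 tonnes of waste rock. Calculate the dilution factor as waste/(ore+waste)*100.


Total material = ore + waste
= 4365 + 1009 = 5374 tonnes
Dilution = waste / total * 100
= 1009 / 5374 * 100
= 0.1877558616 * 100
= 18.7756%

18.7756%


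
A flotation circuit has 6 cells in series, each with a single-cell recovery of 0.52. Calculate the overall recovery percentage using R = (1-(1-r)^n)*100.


Complement of single-cell recovery:
1 - r = 1 - 0.52 = 0.48
Raise to power n:
(1 - r)^6 = 0.48^6 = 0.01223059046
Overall recovery:
R = (1 - 0.01223059046) * 100
= 98.7769%

98.7769%


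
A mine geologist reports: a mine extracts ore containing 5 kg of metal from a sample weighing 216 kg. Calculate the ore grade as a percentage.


Ore grade = (metal mass / ore mass) * 100
= (5 / 216) * 100
= 0.02314814815 * 100
= 2.3148%

2.3148%


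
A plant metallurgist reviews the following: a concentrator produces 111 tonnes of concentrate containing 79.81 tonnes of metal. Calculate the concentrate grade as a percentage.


Grade = (metal in concentrate / concentrate mass) * 100
= (79.81 / 111) * 100
= 0.719009009 * 100
= 71.9009%

71.9009%


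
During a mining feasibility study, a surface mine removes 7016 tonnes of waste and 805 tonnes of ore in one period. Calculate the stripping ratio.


Stripping ratio = waste tonnage / ore tonnage
= 7016 / 805
= 8.7155

8.7155


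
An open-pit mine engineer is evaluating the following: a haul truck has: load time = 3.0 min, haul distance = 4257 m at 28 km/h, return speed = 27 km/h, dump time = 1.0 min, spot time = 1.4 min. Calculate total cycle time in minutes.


23.9821 min

Convert haul speed to m/min: 28 * 1000/60 = 466.6666667 m/min
Haul time = 4257 / 466.6666667 = 9.122142857 min
Convert return speed to m/min: 27 * 1000/60 = 450 m/min
Return time = 4257 / 450 = 9.46 min
Total cycle time:
= 3.0 + 9.122142857 + 1.0 + 9.46 + 1.4
= 23.9821 min


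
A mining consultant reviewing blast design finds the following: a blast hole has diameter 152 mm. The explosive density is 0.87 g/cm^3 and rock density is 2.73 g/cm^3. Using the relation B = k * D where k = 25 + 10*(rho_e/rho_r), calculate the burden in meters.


First, compute k:
rho_e / rho_r = 0.87 / 2.73 = 0.3186813187
k = 25 + 10 * 0.3186813187 = 28.18681319
Then, compute burden:
B = k * D / 1000 = 28.18681319 * 152 / 1000
= 4284.395604 / 1000
= 4.2844 m

4.2844 m


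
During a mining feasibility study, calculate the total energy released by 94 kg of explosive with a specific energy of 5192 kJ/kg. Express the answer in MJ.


488.048 MJ

Energy = mass * specific_energy / 1000
= 94 * 5192 / 1000
= 488048 / 1000
= 488.048 MJ


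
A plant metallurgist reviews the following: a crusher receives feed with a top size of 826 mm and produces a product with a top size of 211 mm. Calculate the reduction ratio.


3.9147

Reduction ratio = feed size / product size
= 826 / 211
= 3.9147


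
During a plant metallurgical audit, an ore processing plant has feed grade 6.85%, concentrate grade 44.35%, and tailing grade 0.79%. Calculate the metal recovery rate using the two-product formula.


90.0716%

Using the two-product formula:
R = 100 * c * (f - t) / (f * (c - t))
Numerator = 100 * 44.35 * (6.85 - 0.79)
= 100 * 44.35 * 6.06
= 26876.1
Denominator = 6.85 * (44.35 - 0.79)
= 6.85 * 43.56
= 298.386
R = 26876.1 / 298.386
= 90.0716%


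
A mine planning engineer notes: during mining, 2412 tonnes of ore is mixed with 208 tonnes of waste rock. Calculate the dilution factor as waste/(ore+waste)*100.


7.9389%

Total material = ore + waste
= 2412 + 208 = 2620 tonnes
Dilution = waste / total * 100
= 208 / 2620 * 100
= 0.07938931298 * 100
= 7.9389%


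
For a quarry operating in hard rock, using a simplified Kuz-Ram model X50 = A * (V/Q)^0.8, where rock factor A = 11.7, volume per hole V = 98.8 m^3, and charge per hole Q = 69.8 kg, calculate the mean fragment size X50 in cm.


Compute V/Q:
V/Q = 98.8 / 69.8 = 1.415472779
Raise to the power 0.8:
(V/Q)^0.8 = 1.415472779^0.8 = 1.32044774
Multiply by A:
X50 = 11.7 * 1.32044774
= 15.4492 cm

15.4492 cm


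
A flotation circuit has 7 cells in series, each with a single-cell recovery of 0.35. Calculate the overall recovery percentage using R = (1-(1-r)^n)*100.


Complement of single-cell recovery:
1 - r = 1 - 0.35 = 0.65
Raise to power n:
(1 - r)^7 = 0.65^7 = 0.04902227891
Overall recovery:
R = (1 - 0.04902227891) * 100
= 95.0978%

95.0978%


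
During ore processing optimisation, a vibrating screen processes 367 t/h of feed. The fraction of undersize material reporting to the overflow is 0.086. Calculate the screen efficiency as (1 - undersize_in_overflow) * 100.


91.4%

Screen efficiency = (1 - fraction of undersize in overflow) * 100
= (1 - 0.086) * 100
= 0.914 * 100
= 91.4%


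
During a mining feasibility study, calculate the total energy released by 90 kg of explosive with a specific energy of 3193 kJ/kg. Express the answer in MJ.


Energy = mass * specific_energy / 1000
= 90 * 3193 / 1000
= 287370 / 1000
= 287.37 MJ

287.37 MJ


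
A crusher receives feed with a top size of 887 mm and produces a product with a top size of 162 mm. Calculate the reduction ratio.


5.4753

Reduction ratio = feed size / product size
= 887 / 162
= 5.4753


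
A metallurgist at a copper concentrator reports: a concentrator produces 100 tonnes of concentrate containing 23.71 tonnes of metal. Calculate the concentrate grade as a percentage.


23.71%

Grade = (metal in concentrate / concentrate mass) * 100
= (23.71 / 100) * 100
= 0.2371 * 100
= 23.71%


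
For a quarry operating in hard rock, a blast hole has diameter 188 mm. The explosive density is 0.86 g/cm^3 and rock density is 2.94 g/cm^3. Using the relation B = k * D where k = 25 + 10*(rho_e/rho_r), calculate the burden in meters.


First, compute k:
rho_e / rho_r = 0.86 / 2.94 = 0.2925170068
k = 25 + 10 * 0.2925170068 = 27.92517007
Then, compute burden:
B = k * D / 1000 = 27.92517007 * 188 / 1000
= 5249.931973 / 1000
= 5.2499 m

5.2499 m


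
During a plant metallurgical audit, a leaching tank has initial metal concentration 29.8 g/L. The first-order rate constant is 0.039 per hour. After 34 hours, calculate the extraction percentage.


Compute the exponent:
-k * t = -0.039 * 34 = -1.326
Remaining concentration:
C = 29.8 * exp(-1.326)
= 29.8 * 0.265537289
= 7.913011212 g/L
Extracted = 29.8 - 7.913011212 = 21.88698879 g/L
Extraction % = 21.88698879 / 29.8 * 100
= 73.4463%

73.4463%


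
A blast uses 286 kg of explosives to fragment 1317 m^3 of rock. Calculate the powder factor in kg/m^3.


0.2172 kg/m^3

Powder factor = explosive mass / rock volume
= 286 / 1317
= 0.2172 kg/m^3


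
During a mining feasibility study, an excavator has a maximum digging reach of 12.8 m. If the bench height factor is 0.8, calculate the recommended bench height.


Bench height = reach * factor
= 12.8 * 0.8
= 10.24 m

10.24 m


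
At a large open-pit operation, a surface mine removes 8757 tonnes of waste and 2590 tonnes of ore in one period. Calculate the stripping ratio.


Stripping ratio = waste tonnage / ore tonnage
= 8757 / 2590
= 3.3811

3.3811


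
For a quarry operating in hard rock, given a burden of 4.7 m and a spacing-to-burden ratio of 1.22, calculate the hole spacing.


Spacing = burden * ratio
= 4.7 * 1.22
= 5.734 m

5.734 m


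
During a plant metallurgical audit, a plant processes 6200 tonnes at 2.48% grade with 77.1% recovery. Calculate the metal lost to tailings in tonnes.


Total metal in feed:
= 6200 * 2.48 / 100 = 153.76 tonnes
Metal recovered:
= 153.76 * 77.1 / 100 = 118.54896 tonnes
Metal lost to tailings:
= 153.76 - 118.54896
= 35.211 tonnes

35.211 tonnes


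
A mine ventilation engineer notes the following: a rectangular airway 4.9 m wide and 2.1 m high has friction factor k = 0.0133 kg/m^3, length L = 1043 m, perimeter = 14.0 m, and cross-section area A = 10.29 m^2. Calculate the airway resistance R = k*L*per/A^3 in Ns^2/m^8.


0.1782 Ns^2/m^8

Compute the numerator:
k * L * per = 0.0133 * 1043 * 14.0
= 194.2066
Compute the denominator:
A^3 = 10.29^3 = 1089.547389
Resistance:
R = 194.2066 / 1089.547389
= 0.1782 Ns^2/m^8


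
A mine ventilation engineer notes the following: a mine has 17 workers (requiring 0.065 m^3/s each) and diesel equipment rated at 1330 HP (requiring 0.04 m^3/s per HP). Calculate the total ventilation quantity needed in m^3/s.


Airflow for workers:
Q_people = 17 * 0.065 = 1.105 m^3/s
Airflow for diesel equipment:
Q_diesel = 1330 * 0.04 = 53.2 m^3/s
Total ventilation:
Q_total = 1.105 + 53.2
= 54.305 m^3/s

54.305 m^3/s


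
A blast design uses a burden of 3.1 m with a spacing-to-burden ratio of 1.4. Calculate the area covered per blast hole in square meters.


13.454 m^2

First, find the spacing:
Spacing = burden * ratio = 3.1 * 1.4
= 4.34 m
Then, calculate the area:
Area = burden * spacing = 3.1 * 4.34
= 13.454 m^2


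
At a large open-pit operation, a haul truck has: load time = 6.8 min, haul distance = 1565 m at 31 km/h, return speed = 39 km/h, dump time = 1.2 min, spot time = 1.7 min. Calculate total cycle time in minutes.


15.1367 min

Convert haul speed to m/min: 31 * 1000/60 = 516.6666667 m/min
Haul time = 1565 / 516.6666667 = 3.029032258 min
Convert return speed to m/min: 39 * 1000/60 = 650 m/min
Return time = 1565 / 650 = 2.407692308 min
Total cycle time:
= 6.8 + 3.029032258 + 1.2 + 2.407692308 + 1.7
= 15.1367 min


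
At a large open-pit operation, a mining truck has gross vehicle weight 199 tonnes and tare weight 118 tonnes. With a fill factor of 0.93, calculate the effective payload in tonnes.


75.33 tonnes

Maximum payload = gross - tare
= 199 - 118 = 81 tonnes
Effective payload = max payload * fill factor
= 81 * 0.93
= 75.33 tonnes


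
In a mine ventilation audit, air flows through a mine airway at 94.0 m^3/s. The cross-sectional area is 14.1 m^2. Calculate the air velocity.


6.6667 m/s

Velocity = flow rate / cross-sectional area
= 94.0 / 14.1
= 6.6667 m/s


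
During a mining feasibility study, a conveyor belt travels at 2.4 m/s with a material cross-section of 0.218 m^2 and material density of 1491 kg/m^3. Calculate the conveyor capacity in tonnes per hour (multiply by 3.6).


Volumetric flow = speed * area
= 2.4 * 0.218 = 0.5232 m^3/s
Mass flow = volumetric * density
= 0.5232 * 1491 = 780.0912 kg/s
Convert to t/h: multiply by 3.6
Capacity = 780.0912 * 3.6
= 2808.3283 t/h

2808.3283 t/h


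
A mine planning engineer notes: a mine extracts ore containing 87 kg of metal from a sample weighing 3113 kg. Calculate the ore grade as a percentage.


Ore grade = (metal mass / ore mass) * 100
= (87 / 3113) * 100
= 0.0279473177 * 100
= 2.7947%

2.7947%


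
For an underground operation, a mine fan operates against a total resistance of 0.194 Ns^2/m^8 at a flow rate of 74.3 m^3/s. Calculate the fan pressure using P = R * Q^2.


Compute Q^2:
Q^2 = 74.3^2 = 5520.49
Compute pressure:
P = R * Q^2 = 0.194 * 5520.49
= 1070.9751 Pa

1070.9751 Pa


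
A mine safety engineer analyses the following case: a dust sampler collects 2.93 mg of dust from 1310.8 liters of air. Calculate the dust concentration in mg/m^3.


2.2353 mg/m^3

Convert liters to m^3: 1 m^3 = 1000 L
Concentration = mass / volume * 1000
= 2.93 / 1310.8 * 1000
= 0.002235276167 * 1000
= 2.2353 mg/m^3


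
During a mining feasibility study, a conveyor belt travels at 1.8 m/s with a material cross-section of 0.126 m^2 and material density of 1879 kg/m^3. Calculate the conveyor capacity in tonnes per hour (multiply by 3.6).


Volumetric flow = speed * area
= 1.8 * 0.126 = 0.2268 m^3/s
Mass flow = volumetric * density
= 0.2268 * 1879 = 426.1572 kg/s
Convert to t/h: multiply by 3.6
Capacity = 426.1572 * 3.6
= 1534.1659 t/h

1534.1659 t/h


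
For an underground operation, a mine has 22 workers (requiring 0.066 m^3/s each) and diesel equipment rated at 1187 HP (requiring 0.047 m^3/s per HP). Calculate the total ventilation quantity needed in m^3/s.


Airflow for workers:
Q_people = 22 * 0.066 = 1.452 m^3/s
Airflow for diesel equipment:
Q_diesel = 1187 * 0.047 = 55.789 m^3/s
Total ventilation:
Q_total = 1.452 + 55.789
= 57.241 m^3/s

57.241 m^3/s


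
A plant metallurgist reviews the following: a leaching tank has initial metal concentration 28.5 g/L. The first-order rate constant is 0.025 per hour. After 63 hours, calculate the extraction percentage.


79.2992%

Compute the exponent:
-k * t = -0.025 * 63 = -1.575
Remaining concentration:
C = 28.5 * exp(-1.575)
= 28.5 * 0.2070075527
= 5.899715251 g/L
Extracted = 28.5 - 5.899715251 = 22.60028475 g/L
Extraction % = 22.60028475 / 28.5 * 100
= 79.2992%


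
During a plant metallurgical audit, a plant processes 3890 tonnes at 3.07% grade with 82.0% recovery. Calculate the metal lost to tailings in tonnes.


21.4961 tonnes

Total metal in feed:
= 3890 * 3.07 / 100 = 119.423 tonnes
Metal recovered:
= 119.423 * 82.0 / 100 = 97.92686 tonnes
Metal lost to tailings:
= 119.423 - 97.92686
= 21.4961 tonnes


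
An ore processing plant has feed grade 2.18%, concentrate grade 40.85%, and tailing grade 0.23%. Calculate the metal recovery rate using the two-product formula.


Using the two-product formula:
R = 100 * c * (f - t) / (f * (c - t))
Numerator = 100 * 40.85 * (2.18 - 0.23)
= 100 * 40.85 * 1.95
= 7965.75
Denominator = 2.18 * (40.85 - 0.23)
= 2.18 * 40.62
= 88.5516
R = 7965.75 / 88.5516
= 89.956%

89.956%


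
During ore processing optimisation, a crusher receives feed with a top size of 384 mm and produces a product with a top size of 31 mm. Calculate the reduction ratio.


Reduction ratio = feed size / product size
= 384 / 31
= 12.3871

12.3871


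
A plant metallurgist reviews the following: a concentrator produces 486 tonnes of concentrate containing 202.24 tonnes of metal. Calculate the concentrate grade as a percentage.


Grade = (metal in concentrate / concentrate mass) * 100
= (202.24 / 486) * 100
= 0.4161316872 * 100
= 41.6132%

41.6132%


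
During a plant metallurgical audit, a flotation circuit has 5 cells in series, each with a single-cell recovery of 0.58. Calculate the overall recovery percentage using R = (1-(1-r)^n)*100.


Complement of single-cell recovery:
1 - r = 1 - 0.58 = 0.42
Raise to power n:
(1 - r)^5 = 0.42^5 = 0.0130691232
Overall recovery:
R = (1 - 0.0130691232) * 100
= 98.6931%

98.6931%


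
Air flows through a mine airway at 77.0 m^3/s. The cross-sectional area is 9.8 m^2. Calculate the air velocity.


7.8571 m/s

Velocity = flow rate / cross-sectional area
= 77.0 / 9.8
= 7.8571 m/s


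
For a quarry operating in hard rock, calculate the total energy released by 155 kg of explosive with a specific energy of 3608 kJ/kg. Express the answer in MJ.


Energy = mass * specific_energy / 1000
= 155 * 3608 / 1000
= 559240 / 1000
= 559.24 MJ

559.24 MJ


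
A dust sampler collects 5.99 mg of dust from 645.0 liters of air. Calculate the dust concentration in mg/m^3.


Convert liters to m^3: 1 m^3 = 1000 L
Concentration = mass / volume * 1000
= 5.99 / 645.0 * 1000
= 0.009286821705 * 1000
= 9.2868 mg/m^3

9.2868 mg/m^3


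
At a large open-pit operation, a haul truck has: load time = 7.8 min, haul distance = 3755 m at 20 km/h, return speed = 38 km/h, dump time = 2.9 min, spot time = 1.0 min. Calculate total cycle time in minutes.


28.8939 min

Convert haul speed to m/min: 20 * 1000/60 = 333.3333333 m/min
Haul time = 3755 / 333.3333333 = 11.265 min
Convert return speed to m/min: 38 * 1000/60 = 633.3333333 m/min
Return time = 3755 / 633.3333333 = 5.928947368 min
Total cycle time:
= 7.8 + 11.265 + 2.9 + 5.928947368 + 1.0
= 28.8939 min


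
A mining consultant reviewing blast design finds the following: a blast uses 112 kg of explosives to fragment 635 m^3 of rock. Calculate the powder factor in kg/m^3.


0.1764 kg/m^3

Powder factor = explosive mass / rock volume
= 112 / 635
= 0.1764 kg/m^3


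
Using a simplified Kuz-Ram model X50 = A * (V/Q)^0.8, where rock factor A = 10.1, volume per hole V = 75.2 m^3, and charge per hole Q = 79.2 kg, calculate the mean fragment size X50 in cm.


Compute V/Q:
V/Q = 75.2 / 79.2 = 0.9494949495
Raise to the power 0.8:
(V/Q)^0.8 = 0.9494949495^0.8 = 0.959387658
Multiply by A:
X50 = 10.1 * 0.959387658
= 9.6898 cm

9.6898 cm


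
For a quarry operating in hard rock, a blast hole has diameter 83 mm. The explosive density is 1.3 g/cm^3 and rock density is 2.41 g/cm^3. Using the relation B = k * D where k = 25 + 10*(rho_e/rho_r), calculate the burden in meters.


2.5227 m

First, compute k:
rho_e / rho_r = 1.3 / 2.41 = 0.5394190871
k = 25 + 10 * 0.5394190871 = 30.39419087
Then, compute burden:
B = k * D / 1000 = 30.39419087 * 83 / 1000
= 2522.717842 / 1000
= 2.5227 m


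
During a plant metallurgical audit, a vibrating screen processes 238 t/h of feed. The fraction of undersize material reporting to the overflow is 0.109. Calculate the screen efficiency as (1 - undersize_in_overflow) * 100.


Screen efficiency = (1 - fraction of undersize in overflow) * 100
= (1 - 0.109) * 100
= 0.891 * 100
= 89.1%

89.1%


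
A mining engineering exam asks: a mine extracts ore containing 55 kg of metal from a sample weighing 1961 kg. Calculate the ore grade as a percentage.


Ore grade = (metal mass / ore mass) * 100
= (55 / 1961) * 100
= 0.02804691484 * 100
= 2.8047%

2.8047%


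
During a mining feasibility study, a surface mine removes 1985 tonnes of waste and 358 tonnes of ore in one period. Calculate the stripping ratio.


5.5447

Stripping ratio = waste tonnage / ore tonnage
= 1985 / 358
= 5.5447


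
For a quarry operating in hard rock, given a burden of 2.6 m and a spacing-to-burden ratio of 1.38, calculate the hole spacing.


3.588 m

Spacing = burden * ratio
= 2.6 * 1.38
= 3.588 m


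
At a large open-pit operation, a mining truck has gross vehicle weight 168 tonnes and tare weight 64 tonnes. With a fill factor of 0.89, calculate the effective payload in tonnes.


Maximum payload = gross - tare
= 168 - 64 = 104 tonnes
Effective payload = max payload * fill factor
= 104 * 0.89
= 92.56 tonnes

92.56 tonnes


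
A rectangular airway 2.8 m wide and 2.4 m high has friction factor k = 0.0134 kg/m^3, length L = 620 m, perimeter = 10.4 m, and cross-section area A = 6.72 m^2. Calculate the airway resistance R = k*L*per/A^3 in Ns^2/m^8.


Compute the numerator:
k * L * per = 0.0134 * 620 * 10.4
= 86.4032
Compute the denominator:
A^3 = 6.72^3 = 303.464448
Resistance:
R = 86.4032 / 303.464448
= 0.2847 Ns^2/m^8

0.2847 Ns^2/m^8


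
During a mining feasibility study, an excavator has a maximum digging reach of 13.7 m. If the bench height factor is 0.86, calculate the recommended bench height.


Bench height = reach * factor
= 13.7 * 0.86
= 11.782 m

11.782 m


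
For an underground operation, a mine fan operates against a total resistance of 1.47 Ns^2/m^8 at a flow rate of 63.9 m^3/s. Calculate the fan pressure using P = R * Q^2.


Compute Q^2:
Q^2 = 63.9^2 = 4083.21
Compute pressure:
P = R * Q^2 = 1.47 * 4083.21
= 6002.3187 Pa

6002.3187 Pa


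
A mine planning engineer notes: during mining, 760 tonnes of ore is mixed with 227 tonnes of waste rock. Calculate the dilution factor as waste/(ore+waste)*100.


Total material = ore + waste
= 760 + 227 = 987 tonnes
Dilution = waste / total * 100
= 227 / 987 * 100
= 0.2299898683 * 100
= 22.999%

22.999%


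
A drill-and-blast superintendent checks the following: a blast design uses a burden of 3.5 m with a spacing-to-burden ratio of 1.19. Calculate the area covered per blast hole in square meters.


First, find the spacing:
Spacing = burden * ratio = 3.5 * 1.19
= 4.165 m
Then, calculate the area:
Area = burden * spacing = 3.5 * 4.165
= 14.5775 m^2

14.5775 m^2


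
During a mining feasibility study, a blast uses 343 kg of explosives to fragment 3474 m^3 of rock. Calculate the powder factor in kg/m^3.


0.0987 kg/m^3

Powder factor = explosive mass / rock volume
= 343 / 3474
= 0.0987 kg/m^3


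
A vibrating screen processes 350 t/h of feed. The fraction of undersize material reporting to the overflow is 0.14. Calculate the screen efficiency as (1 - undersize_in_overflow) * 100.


Screen efficiency = (1 - fraction of undersize in overflow) * 100
= (1 - 0.14) * 100
= 0.86 * 100
= 86.0%

86.0%


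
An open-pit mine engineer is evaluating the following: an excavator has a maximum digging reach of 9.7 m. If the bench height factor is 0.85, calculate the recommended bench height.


8.245 m

Bench height = reach * factor
= 9.7 * 0.85
= 8.245 m


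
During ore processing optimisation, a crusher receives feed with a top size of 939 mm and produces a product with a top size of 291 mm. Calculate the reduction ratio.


3.2268

Reduction ratio = feed size / product size
= 939 / 291
= 3.2268


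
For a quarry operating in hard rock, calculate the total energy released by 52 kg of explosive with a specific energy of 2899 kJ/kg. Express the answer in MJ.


150.748 MJ

Energy = mass * specific_energy / 1000
= 52 * 2899 / 1000
= 150748 / 1000
= 150.748 MJ


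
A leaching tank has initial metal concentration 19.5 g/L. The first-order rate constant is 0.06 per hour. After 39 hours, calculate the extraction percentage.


Compute the exponent:
-k * t = -0.06 * 39 = -2.34
Remaining concentration:
C = 19.5 * exp(-2.34)
= 19.5 * 0.09632763823
= 1.878388945 g/L
Extracted = 19.5 - 1.878388945 = 17.62161105 g/L
Extraction % = 17.62161105 / 19.5 * 100
= 90.3672%

90.3672%


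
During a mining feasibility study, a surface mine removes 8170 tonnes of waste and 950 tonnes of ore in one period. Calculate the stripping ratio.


8.6

Stripping ratio = waste tonnage / ore tonnage
= 8170 / 950
= 8.6


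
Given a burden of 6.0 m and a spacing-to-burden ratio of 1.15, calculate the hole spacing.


6.9 m

Spacing = burden * ratio
= 6.0 * 1.15
= 6.9 m


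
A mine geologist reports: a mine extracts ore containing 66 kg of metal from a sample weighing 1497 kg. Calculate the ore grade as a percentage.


4.4088%

Ore grade = (metal mass / ore mass) * 100
= (66 / 1497) * 100
= 0.04408817635 * 100
= 4.4088%


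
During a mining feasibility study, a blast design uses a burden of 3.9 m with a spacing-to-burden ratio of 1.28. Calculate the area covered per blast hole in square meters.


19.4688 m^2

First, find the spacing:
Spacing = burden * ratio = 3.9 * 1.28
= 4.992 m
Then, calculate the area:
Area = burden * spacing = 3.9 * 4.992
= 19.4688 m^2


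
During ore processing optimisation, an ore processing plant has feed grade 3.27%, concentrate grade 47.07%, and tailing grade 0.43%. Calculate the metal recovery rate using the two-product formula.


Using the two-product formula:
R = 100 * c * (f - t) / (f * (c - t))
Numerator = 100 * 47.07 * (3.27 - 0.43)
= 100 * 47.07 * 2.84
= 13367.88
Denominator = 3.27 * (47.07 - 0.43)
= 3.27 * 46.64
= 152.5128
R = 13367.88 / 152.5128
= 87.6509%

87.6509%


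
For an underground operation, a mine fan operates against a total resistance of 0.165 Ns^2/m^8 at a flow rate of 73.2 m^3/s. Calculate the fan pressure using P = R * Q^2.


Compute Q^2:
Q^2 = 73.2^2 = 5358.24
Compute pressure:
P = R * Q^2 = 0.165 * 5358.24
= 884.1096 Pa

884.1096 Pa


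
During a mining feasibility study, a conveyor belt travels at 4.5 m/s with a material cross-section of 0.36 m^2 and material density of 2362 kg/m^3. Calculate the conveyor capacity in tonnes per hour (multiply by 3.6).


Volumetric flow = speed * area
= 4.5 * 0.36 = 1.62 m^3/s
Mass flow = volumetric * density
= 1.62 * 2362 = 3826.44 kg/s
Convert to t/h: multiply by 3.6
Capacity = 3826.44 * 3.6
= 13775.184 t/h

13775.184 t/h


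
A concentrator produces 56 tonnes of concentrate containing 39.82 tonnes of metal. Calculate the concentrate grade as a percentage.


71.1071%

Grade = (metal in concentrate / concentrate mass) * 100
= (39.82 / 56) * 100
= 0.7110714286 * 100
= 71.1071%


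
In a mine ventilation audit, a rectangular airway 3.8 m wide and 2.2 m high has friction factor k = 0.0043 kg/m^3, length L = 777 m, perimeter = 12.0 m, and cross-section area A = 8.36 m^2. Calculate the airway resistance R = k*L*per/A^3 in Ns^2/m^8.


0.0686 Ns^2/m^8

Compute the numerator:
k * L * per = 0.0043 * 777 * 12.0
= 40.0932
Compute the denominator:
A^3 = 8.36^3 = 584.277056
Resistance:
R = 40.0932 / 584.277056
= 0.0686 Ns^2/m^8


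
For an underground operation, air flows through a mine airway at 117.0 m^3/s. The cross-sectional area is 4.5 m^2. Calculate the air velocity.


26.0 m/s

Velocity = flow rate / cross-sectional area
= 117.0 / 4.5
= 26.0 m/s


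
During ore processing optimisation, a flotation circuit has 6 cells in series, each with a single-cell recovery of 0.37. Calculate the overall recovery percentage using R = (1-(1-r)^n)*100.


93.7476%

Complement of single-cell recovery:
1 - r = 1 - 0.37 = 0.63
Raise to power n:
(1 - r)^6 = 0.63^6 = 0.06252350221
Overall recovery:
R = (1 - 0.06252350221) * 100
= 93.7476%


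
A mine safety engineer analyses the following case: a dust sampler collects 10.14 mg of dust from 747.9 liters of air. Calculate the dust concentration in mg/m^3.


13.558 mg/m^3

Convert liters to m^3: 1 m^3 = 1000 L
Concentration = mass / volume * 1000
= 10.14 / 747.9 * 1000
= 0.01355796229 * 1000
= 13.558 mg/m^3


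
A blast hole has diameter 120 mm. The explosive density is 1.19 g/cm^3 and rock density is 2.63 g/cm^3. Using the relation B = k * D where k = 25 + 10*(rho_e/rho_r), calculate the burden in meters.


First, compute k:
rho_e / rho_r = 1.19 / 2.63 = 0.4524714829
k = 25 + 10 * 0.4524714829 = 29.52471483
Then, compute burden:
B = k * D / 1000 = 29.52471483 * 120 / 1000
= 3542.965779 / 1000
= 3.543 m

3.543 m


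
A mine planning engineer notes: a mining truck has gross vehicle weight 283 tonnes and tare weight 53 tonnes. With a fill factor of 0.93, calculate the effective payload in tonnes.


213.9 tonnes

Maximum payload = gross - tare
= 283 - 53 = 230 tonnes
Effective payload = max payload * fill factor
= 230 * 0.93
= 213.9 tonnes


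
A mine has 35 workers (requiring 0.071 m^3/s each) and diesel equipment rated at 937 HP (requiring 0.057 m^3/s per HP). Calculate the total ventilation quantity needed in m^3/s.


Airflow for workers:
Q_people = 35 * 0.071 = 2.485 m^3/s
Airflow for diesel equipment:
Q_diesel = 937 * 0.057 = 53.409 m^3/s
Total ventilation:
Q_total = 2.485 + 53.409
= 55.894 m^3/s

55.894 m^3/s


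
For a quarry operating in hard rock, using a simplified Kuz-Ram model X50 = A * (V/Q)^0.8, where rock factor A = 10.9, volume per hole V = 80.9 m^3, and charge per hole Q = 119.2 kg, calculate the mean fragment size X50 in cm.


Compute V/Q:
V/Q = 80.9 / 119.2 = 0.6786912752
Raise to the power 0.8:
(V/Q)^0.8 = 0.6786912752^0.8 = 0.7333947774
Multiply by A:
X50 = 10.9 * 0.7333947774
= 7.994 cm

7.994 cm


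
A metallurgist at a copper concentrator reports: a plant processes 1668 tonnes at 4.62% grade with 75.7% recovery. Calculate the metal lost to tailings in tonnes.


Total metal in feed:
= 1668 * 4.62 / 100 = 77.0616 tonnes
Metal recovered:
= 77.0616 * 75.7 / 100 = 58.3356312 tonnes
Metal lost to tailings:
= 77.0616 - 58.3356312
= 18.726 tonnes

18.726 tonnes


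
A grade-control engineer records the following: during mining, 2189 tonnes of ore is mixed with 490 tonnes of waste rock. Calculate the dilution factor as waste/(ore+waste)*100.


18.2904%

Total material = ore + waste
= 2189 + 490 = 2679 tonnes
Dilution = waste / total * 100
= 490 / 2679 * 100
= 0.1829040687 * 100
= 18.2904%


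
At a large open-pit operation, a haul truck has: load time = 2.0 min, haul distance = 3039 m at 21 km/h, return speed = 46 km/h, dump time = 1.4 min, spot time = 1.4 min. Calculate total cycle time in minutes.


Convert haul speed to m/min: 21 * 1000/60 = 350 m/min
Haul time = 3039 / 350 = 8.682857143 min
Convert return speed to m/min: 46 * 1000/60 = 766.6666667 m/min
Return time = 3039 / 766.6666667 = 3.963913043 min
Total cycle time:
= 2.0 + 8.682857143 + 1.4 + 3.963913043 + 1.4
= 17.4468 min

17.4468 min
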